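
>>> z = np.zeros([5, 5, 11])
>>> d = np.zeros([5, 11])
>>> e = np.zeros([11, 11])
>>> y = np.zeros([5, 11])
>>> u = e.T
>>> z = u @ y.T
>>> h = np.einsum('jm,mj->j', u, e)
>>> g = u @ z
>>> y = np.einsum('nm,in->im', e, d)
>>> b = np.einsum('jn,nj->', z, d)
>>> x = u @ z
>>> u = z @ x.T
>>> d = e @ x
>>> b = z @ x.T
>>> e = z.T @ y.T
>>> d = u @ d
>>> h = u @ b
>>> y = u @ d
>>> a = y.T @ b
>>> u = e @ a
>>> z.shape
(11, 5)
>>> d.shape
(11, 5)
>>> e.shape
(5, 5)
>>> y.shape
(11, 5)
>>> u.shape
(5, 11)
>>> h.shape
(11, 11)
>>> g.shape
(11, 5)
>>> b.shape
(11, 11)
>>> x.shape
(11, 5)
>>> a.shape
(5, 11)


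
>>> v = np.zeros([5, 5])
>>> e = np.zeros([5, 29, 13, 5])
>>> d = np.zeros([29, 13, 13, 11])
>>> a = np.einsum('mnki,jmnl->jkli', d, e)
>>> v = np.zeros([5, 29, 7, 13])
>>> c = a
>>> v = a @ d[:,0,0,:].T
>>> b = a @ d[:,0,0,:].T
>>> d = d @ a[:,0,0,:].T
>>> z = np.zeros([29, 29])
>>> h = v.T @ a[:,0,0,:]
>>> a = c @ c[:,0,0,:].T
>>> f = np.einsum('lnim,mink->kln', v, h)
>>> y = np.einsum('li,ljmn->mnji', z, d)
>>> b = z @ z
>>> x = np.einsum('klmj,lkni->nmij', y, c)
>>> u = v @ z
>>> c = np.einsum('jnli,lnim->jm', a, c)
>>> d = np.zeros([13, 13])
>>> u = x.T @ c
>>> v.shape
(5, 13, 5, 29)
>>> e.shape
(5, 29, 13, 5)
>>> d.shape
(13, 13)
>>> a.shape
(5, 13, 5, 5)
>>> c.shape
(5, 11)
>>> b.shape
(29, 29)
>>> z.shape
(29, 29)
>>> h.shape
(29, 5, 13, 11)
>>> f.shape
(11, 5, 13)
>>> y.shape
(13, 5, 13, 29)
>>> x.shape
(5, 13, 11, 29)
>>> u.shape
(29, 11, 13, 11)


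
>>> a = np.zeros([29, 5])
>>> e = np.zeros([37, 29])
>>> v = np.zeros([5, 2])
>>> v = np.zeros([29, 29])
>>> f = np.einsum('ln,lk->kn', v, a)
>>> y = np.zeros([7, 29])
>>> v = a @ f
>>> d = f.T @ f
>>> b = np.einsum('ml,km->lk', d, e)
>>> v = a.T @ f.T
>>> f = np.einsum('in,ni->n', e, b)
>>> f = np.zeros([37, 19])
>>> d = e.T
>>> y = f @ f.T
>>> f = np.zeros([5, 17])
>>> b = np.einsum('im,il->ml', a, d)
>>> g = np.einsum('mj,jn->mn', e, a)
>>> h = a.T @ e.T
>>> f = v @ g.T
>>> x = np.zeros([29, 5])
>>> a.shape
(29, 5)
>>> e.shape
(37, 29)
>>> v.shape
(5, 5)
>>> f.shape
(5, 37)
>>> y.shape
(37, 37)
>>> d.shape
(29, 37)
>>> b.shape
(5, 37)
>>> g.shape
(37, 5)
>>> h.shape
(5, 37)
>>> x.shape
(29, 5)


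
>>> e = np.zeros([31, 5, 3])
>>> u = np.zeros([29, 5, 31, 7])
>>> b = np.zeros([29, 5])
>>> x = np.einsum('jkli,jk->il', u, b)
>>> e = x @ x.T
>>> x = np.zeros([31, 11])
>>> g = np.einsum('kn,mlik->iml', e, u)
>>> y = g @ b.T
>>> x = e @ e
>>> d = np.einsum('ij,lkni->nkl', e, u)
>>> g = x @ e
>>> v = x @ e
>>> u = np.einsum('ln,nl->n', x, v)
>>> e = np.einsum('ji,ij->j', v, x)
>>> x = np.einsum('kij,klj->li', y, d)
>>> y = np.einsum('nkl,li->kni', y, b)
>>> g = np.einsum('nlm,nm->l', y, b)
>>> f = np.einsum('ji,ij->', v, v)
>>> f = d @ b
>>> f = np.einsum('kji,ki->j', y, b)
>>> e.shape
(7,)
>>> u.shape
(7,)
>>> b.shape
(29, 5)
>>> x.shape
(5, 29)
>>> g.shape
(31,)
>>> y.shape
(29, 31, 5)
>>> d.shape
(31, 5, 29)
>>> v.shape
(7, 7)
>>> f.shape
(31,)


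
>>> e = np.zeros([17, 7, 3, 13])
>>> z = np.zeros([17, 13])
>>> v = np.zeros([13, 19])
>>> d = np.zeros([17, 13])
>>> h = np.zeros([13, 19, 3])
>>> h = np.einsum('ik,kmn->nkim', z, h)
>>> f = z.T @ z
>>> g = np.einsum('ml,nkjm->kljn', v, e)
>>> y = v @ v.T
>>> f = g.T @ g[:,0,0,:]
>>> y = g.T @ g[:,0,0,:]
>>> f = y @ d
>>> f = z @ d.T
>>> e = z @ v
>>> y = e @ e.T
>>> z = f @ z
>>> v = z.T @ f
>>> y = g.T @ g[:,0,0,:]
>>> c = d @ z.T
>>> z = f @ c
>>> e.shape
(17, 19)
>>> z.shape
(17, 17)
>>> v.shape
(13, 17)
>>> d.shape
(17, 13)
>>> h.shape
(3, 13, 17, 19)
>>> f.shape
(17, 17)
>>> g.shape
(7, 19, 3, 17)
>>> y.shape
(17, 3, 19, 17)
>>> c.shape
(17, 17)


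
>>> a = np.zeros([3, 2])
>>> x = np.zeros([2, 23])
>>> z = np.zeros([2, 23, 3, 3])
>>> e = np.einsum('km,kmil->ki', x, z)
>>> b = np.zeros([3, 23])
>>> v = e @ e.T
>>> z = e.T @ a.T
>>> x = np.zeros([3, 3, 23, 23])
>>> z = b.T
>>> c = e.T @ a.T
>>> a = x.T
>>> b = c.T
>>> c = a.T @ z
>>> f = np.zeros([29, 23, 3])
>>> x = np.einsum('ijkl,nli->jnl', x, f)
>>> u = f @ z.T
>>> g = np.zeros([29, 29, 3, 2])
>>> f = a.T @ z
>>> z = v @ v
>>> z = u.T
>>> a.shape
(23, 23, 3, 3)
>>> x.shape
(3, 29, 23)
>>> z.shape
(23, 23, 29)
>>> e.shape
(2, 3)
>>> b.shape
(3, 3)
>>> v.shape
(2, 2)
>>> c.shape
(3, 3, 23, 3)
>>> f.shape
(3, 3, 23, 3)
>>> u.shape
(29, 23, 23)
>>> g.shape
(29, 29, 3, 2)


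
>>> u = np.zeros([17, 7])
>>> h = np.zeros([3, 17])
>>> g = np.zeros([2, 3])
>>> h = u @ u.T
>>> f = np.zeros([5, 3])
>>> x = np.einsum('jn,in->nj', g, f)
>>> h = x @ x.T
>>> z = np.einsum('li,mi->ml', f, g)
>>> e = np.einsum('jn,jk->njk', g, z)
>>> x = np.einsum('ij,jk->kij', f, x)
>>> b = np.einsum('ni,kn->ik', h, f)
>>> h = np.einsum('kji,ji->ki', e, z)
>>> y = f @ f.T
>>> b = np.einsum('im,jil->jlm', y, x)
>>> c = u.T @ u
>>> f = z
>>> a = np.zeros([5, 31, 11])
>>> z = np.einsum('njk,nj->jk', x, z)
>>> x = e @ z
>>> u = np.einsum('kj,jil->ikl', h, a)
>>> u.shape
(31, 3, 11)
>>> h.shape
(3, 5)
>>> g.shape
(2, 3)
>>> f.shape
(2, 5)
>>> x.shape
(3, 2, 3)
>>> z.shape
(5, 3)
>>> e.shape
(3, 2, 5)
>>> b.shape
(2, 3, 5)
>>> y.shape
(5, 5)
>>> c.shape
(7, 7)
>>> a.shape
(5, 31, 11)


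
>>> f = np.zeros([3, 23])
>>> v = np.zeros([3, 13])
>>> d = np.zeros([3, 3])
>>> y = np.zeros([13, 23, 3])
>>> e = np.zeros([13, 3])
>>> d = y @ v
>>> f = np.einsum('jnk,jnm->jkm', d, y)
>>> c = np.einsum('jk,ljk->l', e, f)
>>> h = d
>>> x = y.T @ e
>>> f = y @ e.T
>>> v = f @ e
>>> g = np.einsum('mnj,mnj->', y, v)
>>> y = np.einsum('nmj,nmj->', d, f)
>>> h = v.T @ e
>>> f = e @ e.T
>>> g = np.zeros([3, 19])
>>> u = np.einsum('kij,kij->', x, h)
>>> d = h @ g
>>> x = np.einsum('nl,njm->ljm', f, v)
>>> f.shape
(13, 13)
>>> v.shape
(13, 23, 3)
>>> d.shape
(3, 23, 19)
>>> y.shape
()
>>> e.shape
(13, 3)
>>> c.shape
(13,)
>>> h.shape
(3, 23, 3)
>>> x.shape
(13, 23, 3)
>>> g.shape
(3, 19)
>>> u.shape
()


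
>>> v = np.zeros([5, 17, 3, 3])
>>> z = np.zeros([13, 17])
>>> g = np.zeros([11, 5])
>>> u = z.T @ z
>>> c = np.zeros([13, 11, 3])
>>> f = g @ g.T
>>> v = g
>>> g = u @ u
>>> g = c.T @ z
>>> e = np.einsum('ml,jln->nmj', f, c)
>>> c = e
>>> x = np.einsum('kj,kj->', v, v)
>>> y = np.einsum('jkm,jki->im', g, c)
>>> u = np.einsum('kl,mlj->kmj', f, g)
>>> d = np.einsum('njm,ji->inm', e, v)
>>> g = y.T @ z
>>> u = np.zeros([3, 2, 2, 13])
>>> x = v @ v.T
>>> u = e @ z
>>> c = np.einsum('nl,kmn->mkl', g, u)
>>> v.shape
(11, 5)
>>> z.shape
(13, 17)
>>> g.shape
(17, 17)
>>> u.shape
(3, 11, 17)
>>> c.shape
(11, 3, 17)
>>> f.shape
(11, 11)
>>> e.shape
(3, 11, 13)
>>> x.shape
(11, 11)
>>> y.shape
(13, 17)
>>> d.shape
(5, 3, 13)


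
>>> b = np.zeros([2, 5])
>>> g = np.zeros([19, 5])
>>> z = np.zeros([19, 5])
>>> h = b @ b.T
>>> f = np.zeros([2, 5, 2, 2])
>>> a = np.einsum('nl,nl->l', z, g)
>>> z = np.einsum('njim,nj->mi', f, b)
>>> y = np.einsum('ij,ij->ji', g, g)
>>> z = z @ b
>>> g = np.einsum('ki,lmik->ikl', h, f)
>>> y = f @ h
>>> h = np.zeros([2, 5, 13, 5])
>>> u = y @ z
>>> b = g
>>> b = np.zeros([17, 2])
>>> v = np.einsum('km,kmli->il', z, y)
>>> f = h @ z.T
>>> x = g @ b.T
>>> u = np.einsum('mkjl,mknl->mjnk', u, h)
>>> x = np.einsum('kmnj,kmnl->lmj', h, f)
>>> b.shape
(17, 2)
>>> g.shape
(2, 2, 2)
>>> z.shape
(2, 5)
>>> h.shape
(2, 5, 13, 5)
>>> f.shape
(2, 5, 13, 2)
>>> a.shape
(5,)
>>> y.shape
(2, 5, 2, 2)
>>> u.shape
(2, 2, 13, 5)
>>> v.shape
(2, 2)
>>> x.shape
(2, 5, 5)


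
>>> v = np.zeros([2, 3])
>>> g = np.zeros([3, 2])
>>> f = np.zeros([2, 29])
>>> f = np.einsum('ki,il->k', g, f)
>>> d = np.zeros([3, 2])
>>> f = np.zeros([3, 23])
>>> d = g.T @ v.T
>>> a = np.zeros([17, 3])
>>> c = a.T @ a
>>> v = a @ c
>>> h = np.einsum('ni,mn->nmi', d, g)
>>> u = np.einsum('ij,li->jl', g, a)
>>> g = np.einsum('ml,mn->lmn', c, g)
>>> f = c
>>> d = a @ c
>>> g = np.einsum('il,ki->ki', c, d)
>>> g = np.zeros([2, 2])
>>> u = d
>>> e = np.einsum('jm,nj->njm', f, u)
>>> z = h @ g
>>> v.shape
(17, 3)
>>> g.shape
(2, 2)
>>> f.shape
(3, 3)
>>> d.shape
(17, 3)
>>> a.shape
(17, 3)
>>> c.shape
(3, 3)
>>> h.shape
(2, 3, 2)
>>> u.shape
(17, 3)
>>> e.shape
(17, 3, 3)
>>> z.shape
(2, 3, 2)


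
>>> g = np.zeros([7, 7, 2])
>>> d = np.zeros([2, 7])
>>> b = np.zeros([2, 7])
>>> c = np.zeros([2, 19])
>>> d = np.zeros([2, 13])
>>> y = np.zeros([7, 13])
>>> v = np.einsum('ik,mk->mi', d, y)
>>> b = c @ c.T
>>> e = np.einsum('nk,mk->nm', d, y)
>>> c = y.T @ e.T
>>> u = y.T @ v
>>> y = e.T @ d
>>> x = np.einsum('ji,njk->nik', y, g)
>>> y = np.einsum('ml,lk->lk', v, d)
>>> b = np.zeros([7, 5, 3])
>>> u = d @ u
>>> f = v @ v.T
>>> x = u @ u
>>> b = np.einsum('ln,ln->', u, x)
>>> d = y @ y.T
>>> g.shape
(7, 7, 2)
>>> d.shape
(2, 2)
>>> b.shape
()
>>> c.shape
(13, 2)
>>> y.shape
(2, 13)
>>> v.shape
(7, 2)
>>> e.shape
(2, 7)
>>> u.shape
(2, 2)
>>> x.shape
(2, 2)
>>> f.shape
(7, 7)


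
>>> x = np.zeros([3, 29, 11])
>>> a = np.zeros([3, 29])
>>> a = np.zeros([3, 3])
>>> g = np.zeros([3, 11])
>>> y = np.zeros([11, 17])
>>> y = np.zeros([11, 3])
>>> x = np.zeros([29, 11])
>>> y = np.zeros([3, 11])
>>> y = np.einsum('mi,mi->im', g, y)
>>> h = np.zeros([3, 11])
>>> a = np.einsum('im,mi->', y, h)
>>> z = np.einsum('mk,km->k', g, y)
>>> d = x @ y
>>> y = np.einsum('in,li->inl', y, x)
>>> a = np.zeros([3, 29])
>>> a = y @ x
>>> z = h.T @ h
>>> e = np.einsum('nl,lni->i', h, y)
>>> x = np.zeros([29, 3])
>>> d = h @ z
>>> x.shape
(29, 3)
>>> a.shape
(11, 3, 11)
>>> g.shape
(3, 11)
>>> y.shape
(11, 3, 29)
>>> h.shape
(3, 11)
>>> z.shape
(11, 11)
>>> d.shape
(3, 11)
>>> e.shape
(29,)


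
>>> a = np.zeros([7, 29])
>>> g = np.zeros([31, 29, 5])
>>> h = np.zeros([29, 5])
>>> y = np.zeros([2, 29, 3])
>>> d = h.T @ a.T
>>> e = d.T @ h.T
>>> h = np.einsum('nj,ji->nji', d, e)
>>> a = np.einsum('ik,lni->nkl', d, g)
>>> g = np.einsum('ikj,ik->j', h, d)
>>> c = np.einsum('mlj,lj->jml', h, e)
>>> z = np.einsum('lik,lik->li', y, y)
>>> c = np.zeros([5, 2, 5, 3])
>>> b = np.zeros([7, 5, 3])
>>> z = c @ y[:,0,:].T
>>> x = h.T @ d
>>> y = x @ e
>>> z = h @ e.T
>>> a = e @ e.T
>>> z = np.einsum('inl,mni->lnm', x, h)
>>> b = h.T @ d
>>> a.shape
(7, 7)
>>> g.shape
(29,)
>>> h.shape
(5, 7, 29)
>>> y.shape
(29, 7, 29)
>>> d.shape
(5, 7)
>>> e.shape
(7, 29)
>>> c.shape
(5, 2, 5, 3)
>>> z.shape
(7, 7, 5)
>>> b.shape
(29, 7, 7)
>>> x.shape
(29, 7, 7)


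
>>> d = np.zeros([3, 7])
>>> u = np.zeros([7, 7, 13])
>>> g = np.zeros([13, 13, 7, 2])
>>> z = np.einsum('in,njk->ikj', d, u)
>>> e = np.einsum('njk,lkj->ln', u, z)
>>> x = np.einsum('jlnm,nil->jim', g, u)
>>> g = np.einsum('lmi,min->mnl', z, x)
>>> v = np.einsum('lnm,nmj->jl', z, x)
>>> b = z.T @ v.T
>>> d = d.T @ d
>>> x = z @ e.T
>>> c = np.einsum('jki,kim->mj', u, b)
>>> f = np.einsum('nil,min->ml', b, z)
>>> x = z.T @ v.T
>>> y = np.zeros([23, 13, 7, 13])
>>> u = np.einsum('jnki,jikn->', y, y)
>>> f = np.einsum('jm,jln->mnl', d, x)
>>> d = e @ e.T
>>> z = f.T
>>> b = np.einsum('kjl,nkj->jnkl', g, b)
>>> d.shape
(3, 3)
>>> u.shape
()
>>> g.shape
(13, 2, 3)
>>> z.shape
(13, 2, 7)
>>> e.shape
(3, 7)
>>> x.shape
(7, 13, 2)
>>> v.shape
(2, 3)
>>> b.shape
(2, 7, 13, 3)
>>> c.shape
(2, 7)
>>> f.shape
(7, 2, 13)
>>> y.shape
(23, 13, 7, 13)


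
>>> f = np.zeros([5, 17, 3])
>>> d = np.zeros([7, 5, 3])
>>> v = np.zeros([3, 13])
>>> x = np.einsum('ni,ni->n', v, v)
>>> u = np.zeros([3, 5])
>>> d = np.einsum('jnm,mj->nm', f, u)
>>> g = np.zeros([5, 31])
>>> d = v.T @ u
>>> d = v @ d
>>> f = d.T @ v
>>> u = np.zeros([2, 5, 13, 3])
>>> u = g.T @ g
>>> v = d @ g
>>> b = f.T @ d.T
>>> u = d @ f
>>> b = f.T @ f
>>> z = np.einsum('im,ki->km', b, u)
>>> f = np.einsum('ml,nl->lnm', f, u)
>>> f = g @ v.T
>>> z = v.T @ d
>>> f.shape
(5, 3)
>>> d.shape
(3, 5)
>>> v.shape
(3, 31)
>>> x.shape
(3,)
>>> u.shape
(3, 13)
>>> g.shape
(5, 31)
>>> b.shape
(13, 13)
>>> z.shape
(31, 5)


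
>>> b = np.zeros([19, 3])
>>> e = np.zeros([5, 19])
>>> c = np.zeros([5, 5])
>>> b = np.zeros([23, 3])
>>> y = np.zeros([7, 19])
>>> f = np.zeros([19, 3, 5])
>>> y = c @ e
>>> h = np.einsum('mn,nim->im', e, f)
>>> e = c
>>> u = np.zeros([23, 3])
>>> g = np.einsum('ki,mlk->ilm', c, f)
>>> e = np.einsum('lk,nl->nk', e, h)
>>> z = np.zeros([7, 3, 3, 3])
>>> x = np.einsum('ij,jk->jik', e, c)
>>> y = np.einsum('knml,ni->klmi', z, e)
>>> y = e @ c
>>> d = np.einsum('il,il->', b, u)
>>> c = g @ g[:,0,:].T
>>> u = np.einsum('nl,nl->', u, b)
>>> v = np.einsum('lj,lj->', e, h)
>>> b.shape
(23, 3)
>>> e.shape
(3, 5)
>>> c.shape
(5, 3, 5)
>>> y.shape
(3, 5)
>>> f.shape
(19, 3, 5)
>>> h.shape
(3, 5)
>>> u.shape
()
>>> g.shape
(5, 3, 19)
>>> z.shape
(7, 3, 3, 3)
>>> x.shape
(5, 3, 5)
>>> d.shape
()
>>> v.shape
()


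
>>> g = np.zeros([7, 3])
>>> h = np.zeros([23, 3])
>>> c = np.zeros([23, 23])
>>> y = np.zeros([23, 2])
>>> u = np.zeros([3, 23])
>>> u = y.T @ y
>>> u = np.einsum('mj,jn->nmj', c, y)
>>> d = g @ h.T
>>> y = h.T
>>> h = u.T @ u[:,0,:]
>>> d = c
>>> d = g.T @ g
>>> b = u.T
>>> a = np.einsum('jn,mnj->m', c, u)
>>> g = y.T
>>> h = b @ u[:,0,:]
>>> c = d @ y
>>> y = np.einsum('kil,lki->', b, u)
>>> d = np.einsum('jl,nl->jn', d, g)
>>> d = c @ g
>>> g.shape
(23, 3)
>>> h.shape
(23, 23, 23)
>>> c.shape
(3, 23)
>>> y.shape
()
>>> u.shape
(2, 23, 23)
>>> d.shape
(3, 3)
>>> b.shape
(23, 23, 2)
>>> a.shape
(2,)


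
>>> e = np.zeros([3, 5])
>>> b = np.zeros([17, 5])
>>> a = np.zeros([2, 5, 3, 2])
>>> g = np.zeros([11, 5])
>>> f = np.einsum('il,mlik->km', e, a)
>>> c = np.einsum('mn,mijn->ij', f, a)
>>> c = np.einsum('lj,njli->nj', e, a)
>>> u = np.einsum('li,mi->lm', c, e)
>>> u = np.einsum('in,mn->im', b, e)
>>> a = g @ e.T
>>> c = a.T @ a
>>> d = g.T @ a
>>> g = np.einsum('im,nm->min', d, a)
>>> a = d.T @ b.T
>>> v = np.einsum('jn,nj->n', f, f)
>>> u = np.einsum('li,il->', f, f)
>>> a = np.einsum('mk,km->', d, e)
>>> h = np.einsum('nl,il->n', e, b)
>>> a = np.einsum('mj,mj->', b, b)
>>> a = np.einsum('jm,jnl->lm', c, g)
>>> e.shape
(3, 5)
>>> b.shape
(17, 5)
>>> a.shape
(11, 3)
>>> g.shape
(3, 5, 11)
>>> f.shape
(2, 2)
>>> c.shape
(3, 3)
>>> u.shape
()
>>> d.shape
(5, 3)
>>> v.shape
(2,)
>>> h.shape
(3,)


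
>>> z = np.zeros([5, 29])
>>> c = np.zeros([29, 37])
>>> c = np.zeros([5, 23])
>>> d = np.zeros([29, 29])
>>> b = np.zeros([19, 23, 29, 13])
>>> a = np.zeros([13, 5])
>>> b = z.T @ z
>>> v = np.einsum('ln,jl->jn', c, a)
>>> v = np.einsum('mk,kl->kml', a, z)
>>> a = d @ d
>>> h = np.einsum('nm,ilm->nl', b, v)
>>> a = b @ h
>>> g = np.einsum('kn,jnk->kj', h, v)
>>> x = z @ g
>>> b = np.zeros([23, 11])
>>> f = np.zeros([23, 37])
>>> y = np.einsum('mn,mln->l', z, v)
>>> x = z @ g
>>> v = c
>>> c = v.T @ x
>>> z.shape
(5, 29)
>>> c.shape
(23, 5)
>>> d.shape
(29, 29)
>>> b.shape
(23, 11)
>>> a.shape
(29, 13)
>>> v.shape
(5, 23)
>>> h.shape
(29, 13)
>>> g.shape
(29, 5)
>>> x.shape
(5, 5)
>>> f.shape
(23, 37)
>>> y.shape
(13,)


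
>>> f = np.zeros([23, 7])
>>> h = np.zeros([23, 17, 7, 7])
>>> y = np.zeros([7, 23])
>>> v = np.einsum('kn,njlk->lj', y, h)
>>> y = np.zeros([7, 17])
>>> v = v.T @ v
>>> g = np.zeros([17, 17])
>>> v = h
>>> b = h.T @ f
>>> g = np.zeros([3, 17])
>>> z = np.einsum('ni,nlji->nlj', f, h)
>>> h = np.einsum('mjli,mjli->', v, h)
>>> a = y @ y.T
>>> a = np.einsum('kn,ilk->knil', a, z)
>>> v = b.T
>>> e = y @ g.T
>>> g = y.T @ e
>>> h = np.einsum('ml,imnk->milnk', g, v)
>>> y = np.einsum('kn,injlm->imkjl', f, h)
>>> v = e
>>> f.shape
(23, 7)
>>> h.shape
(17, 7, 3, 7, 7)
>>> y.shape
(17, 7, 23, 3, 7)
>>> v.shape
(7, 3)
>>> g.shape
(17, 3)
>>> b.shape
(7, 7, 17, 7)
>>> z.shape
(23, 17, 7)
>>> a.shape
(7, 7, 23, 17)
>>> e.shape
(7, 3)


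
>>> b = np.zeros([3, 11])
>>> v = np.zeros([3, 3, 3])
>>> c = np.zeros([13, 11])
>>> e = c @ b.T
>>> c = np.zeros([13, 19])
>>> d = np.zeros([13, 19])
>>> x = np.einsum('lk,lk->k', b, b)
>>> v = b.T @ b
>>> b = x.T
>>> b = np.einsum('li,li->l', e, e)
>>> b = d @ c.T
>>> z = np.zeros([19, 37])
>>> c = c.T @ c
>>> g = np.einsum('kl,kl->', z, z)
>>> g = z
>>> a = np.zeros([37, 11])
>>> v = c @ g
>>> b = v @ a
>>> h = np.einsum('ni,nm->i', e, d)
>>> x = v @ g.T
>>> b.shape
(19, 11)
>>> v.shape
(19, 37)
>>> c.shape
(19, 19)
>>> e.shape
(13, 3)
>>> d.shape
(13, 19)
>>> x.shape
(19, 19)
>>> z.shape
(19, 37)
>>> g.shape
(19, 37)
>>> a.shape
(37, 11)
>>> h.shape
(3,)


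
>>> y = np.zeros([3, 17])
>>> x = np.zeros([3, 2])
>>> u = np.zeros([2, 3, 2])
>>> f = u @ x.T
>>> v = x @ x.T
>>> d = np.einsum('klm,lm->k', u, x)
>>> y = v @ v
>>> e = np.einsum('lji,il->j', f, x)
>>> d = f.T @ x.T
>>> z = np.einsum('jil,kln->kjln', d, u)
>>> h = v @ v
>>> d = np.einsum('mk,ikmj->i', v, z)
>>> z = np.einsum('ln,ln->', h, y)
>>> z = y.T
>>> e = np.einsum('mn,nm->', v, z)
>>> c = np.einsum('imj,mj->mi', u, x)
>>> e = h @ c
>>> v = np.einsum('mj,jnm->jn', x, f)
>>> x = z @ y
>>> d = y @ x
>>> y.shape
(3, 3)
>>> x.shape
(3, 3)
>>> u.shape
(2, 3, 2)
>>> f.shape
(2, 3, 3)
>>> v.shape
(2, 3)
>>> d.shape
(3, 3)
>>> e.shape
(3, 2)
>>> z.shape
(3, 3)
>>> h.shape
(3, 3)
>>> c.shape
(3, 2)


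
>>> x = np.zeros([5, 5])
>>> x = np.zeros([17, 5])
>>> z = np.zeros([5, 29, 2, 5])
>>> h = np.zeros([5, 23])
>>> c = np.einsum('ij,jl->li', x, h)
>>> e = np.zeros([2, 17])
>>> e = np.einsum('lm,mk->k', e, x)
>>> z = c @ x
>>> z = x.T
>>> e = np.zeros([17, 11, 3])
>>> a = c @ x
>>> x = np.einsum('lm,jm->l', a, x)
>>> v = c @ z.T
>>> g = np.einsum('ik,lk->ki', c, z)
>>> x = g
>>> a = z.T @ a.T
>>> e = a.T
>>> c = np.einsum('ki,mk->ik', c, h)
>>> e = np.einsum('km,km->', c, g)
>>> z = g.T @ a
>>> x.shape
(17, 23)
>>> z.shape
(23, 23)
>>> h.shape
(5, 23)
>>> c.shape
(17, 23)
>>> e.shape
()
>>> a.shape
(17, 23)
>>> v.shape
(23, 5)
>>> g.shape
(17, 23)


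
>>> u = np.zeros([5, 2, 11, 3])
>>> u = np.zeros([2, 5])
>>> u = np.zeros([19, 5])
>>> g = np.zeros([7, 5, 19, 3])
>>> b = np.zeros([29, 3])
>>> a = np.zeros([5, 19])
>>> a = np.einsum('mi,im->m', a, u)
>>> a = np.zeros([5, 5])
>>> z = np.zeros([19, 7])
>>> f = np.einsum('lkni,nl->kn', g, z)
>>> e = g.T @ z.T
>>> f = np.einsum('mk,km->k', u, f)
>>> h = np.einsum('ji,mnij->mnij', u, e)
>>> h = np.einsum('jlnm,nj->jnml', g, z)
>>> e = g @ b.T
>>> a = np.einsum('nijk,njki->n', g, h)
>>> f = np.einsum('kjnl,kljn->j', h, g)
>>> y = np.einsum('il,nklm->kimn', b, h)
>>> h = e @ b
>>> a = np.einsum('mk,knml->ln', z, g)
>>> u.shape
(19, 5)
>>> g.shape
(7, 5, 19, 3)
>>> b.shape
(29, 3)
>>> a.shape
(3, 5)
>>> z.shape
(19, 7)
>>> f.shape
(19,)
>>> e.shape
(7, 5, 19, 29)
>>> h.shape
(7, 5, 19, 3)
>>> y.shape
(19, 29, 5, 7)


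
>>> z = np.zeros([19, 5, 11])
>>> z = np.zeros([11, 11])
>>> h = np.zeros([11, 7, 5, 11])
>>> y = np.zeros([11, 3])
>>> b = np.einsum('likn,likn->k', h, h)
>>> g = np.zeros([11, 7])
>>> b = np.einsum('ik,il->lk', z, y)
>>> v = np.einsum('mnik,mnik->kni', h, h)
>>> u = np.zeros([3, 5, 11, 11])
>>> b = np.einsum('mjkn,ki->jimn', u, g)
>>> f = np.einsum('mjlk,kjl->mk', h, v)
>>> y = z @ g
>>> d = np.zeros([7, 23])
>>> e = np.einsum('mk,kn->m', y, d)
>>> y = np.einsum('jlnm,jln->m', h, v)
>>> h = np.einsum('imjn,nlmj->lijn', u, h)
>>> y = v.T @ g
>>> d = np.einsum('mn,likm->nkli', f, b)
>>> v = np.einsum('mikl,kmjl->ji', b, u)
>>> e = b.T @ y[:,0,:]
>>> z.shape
(11, 11)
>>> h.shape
(7, 3, 11, 11)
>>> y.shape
(5, 7, 7)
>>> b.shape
(5, 7, 3, 11)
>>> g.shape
(11, 7)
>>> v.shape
(11, 7)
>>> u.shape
(3, 5, 11, 11)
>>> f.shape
(11, 11)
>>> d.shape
(11, 3, 5, 7)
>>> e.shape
(11, 3, 7, 7)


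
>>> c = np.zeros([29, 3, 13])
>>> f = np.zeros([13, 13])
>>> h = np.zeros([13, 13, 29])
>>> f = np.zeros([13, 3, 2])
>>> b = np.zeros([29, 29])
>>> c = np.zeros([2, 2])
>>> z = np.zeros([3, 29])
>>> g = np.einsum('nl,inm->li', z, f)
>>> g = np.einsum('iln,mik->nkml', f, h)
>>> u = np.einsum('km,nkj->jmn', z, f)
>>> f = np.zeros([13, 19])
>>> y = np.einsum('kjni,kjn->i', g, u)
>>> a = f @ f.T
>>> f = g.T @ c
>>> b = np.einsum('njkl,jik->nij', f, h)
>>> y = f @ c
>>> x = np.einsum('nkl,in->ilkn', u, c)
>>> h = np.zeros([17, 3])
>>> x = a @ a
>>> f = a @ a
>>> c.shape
(2, 2)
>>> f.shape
(13, 13)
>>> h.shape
(17, 3)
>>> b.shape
(3, 13, 13)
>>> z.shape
(3, 29)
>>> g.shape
(2, 29, 13, 3)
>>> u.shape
(2, 29, 13)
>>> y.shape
(3, 13, 29, 2)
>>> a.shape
(13, 13)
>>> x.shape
(13, 13)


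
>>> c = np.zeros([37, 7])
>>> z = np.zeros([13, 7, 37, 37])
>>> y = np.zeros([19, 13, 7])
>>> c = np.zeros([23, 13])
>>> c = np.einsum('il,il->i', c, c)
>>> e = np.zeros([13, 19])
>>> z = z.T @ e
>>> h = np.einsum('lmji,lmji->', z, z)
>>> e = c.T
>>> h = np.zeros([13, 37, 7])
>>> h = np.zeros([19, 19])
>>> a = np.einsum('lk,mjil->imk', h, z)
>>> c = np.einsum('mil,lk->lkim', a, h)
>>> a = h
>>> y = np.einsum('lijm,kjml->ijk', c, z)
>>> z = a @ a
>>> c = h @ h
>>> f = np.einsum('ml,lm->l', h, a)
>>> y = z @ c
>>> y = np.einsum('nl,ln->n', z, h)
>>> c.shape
(19, 19)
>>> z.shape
(19, 19)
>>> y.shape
(19,)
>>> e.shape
(23,)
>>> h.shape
(19, 19)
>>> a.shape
(19, 19)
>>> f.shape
(19,)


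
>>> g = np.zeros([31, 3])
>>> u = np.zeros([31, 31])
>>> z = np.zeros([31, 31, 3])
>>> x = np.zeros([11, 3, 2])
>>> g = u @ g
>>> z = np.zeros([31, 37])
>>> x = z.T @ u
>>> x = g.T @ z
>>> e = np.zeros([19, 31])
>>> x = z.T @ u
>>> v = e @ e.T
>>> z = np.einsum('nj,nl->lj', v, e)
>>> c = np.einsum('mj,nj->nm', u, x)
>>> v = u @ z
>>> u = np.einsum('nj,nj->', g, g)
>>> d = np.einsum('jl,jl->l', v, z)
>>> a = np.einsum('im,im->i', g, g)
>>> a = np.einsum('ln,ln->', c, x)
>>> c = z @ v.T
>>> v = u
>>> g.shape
(31, 3)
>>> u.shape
()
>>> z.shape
(31, 19)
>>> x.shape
(37, 31)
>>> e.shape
(19, 31)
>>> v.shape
()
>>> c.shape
(31, 31)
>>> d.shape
(19,)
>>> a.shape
()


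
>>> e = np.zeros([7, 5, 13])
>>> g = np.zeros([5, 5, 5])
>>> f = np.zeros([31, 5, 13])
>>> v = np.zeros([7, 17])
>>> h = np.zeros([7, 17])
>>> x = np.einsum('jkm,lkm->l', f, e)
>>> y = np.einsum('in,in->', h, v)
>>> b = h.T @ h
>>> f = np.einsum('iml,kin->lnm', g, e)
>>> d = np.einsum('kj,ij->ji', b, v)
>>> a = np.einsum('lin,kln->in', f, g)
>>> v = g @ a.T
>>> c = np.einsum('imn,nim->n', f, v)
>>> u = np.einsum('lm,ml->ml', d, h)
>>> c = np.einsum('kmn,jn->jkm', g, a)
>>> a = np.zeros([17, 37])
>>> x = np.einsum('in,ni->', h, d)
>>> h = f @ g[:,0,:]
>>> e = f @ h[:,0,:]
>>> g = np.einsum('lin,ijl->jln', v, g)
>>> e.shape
(5, 13, 5)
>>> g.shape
(5, 5, 13)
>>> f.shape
(5, 13, 5)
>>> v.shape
(5, 5, 13)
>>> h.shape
(5, 13, 5)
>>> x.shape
()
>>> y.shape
()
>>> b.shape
(17, 17)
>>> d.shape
(17, 7)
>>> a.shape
(17, 37)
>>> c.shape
(13, 5, 5)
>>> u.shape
(7, 17)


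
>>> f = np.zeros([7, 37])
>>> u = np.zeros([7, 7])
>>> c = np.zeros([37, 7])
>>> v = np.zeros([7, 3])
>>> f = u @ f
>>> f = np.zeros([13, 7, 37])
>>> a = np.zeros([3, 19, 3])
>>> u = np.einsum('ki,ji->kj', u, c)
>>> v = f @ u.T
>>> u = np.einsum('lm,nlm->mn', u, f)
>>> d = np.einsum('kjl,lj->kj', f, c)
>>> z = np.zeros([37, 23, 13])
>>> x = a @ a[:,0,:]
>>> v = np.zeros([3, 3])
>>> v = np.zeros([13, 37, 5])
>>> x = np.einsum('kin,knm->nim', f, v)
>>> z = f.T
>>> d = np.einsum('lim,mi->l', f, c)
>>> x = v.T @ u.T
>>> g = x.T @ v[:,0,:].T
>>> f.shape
(13, 7, 37)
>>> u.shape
(37, 13)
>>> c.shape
(37, 7)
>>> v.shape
(13, 37, 5)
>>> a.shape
(3, 19, 3)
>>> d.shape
(13,)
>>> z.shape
(37, 7, 13)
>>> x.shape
(5, 37, 37)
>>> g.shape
(37, 37, 13)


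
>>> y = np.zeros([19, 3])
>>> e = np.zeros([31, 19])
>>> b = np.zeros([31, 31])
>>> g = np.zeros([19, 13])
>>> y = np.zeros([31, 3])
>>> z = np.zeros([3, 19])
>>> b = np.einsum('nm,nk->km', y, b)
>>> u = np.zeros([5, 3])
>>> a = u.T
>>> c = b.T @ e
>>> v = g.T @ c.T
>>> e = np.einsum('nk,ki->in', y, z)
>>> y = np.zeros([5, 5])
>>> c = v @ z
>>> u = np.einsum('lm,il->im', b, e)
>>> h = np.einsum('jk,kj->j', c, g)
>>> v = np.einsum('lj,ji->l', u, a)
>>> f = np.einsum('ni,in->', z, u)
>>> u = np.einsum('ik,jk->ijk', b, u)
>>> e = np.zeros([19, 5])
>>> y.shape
(5, 5)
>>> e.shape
(19, 5)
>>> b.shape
(31, 3)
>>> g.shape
(19, 13)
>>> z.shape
(3, 19)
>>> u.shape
(31, 19, 3)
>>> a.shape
(3, 5)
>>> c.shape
(13, 19)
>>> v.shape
(19,)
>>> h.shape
(13,)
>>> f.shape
()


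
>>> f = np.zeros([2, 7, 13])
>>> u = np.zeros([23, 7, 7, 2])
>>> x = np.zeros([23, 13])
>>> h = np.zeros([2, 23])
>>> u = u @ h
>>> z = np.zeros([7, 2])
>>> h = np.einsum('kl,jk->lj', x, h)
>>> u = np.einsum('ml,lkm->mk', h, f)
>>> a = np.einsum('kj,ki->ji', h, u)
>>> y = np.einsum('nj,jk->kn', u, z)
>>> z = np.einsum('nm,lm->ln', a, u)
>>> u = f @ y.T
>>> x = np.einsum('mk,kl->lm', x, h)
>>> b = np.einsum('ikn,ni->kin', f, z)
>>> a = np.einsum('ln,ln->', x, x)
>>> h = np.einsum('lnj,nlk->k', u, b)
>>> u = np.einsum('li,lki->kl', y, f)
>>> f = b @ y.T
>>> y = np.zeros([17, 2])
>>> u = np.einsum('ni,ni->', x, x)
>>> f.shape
(7, 2, 2)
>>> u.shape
()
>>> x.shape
(2, 23)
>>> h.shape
(13,)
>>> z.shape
(13, 2)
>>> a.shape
()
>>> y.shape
(17, 2)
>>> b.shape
(7, 2, 13)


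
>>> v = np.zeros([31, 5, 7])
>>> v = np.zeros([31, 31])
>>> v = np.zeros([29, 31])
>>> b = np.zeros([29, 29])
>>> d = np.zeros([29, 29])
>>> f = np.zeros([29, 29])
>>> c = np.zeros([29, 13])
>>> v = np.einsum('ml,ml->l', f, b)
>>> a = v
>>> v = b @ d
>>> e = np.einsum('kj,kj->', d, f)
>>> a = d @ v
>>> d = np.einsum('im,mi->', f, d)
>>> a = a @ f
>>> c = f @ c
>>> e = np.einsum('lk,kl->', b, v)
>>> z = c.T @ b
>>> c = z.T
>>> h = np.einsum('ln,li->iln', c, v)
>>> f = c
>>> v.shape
(29, 29)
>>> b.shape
(29, 29)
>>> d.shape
()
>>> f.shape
(29, 13)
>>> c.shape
(29, 13)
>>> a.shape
(29, 29)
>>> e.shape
()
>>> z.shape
(13, 29)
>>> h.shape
(29, 29, 13)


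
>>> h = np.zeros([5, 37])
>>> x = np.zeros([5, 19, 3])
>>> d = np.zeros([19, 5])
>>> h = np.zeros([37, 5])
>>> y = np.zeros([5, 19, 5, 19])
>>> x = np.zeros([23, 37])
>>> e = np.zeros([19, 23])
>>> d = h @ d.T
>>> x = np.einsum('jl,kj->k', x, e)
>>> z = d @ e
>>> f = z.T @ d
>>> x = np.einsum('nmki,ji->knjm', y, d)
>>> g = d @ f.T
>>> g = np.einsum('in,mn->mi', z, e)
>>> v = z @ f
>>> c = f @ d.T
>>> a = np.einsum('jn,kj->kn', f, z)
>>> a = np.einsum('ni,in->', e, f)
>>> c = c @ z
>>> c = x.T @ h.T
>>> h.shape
(37, 5)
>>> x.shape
(5, 5, 37, 19)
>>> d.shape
(37, 19)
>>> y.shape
(5, 19, 5, 19)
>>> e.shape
(19, 23)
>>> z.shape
(37, 23)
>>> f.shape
(23, 19)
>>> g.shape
(19, 37)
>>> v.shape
(37, 19)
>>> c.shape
(19, 37, 5, 37)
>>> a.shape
()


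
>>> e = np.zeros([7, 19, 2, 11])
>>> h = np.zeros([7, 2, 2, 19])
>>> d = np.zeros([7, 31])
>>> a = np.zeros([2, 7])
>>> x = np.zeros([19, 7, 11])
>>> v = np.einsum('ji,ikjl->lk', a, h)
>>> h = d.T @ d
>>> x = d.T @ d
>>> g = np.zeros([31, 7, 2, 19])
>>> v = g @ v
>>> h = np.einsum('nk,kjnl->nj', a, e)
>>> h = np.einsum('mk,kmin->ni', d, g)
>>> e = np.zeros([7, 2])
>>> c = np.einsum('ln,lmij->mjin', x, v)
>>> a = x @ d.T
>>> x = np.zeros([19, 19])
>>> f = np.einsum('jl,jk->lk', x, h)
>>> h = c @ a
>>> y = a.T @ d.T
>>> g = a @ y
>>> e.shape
(7, 2)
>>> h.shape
(7, 2, 2, 7)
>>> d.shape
(7, 31)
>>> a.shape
(31, 7)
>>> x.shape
(19, 19)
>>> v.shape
(31, 7, 2, 2)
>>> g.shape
(31, 7)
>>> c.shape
(7, 2, 2, 31)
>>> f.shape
(19, 2)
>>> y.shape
(7, 7)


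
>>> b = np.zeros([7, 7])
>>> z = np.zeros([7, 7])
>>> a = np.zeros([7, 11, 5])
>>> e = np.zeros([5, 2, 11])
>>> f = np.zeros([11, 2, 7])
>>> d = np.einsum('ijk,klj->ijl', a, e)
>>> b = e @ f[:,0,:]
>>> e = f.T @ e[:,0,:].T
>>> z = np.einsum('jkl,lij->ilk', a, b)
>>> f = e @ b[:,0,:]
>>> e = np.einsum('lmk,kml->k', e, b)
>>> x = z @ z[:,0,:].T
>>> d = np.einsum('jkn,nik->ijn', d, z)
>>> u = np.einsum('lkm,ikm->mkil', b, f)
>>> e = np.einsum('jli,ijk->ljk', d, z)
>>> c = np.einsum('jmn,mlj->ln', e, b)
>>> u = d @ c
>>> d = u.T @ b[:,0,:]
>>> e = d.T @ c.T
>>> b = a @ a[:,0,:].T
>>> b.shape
(7, 11, 7)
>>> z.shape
(2, 5, 11)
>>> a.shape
(7, 11, 5)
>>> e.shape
(7, 7, 2)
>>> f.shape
(7, 2, 7)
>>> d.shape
(11, 7, 7)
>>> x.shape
(2, 5, 2)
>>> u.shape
(5, 7, 11)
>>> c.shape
(2, 11)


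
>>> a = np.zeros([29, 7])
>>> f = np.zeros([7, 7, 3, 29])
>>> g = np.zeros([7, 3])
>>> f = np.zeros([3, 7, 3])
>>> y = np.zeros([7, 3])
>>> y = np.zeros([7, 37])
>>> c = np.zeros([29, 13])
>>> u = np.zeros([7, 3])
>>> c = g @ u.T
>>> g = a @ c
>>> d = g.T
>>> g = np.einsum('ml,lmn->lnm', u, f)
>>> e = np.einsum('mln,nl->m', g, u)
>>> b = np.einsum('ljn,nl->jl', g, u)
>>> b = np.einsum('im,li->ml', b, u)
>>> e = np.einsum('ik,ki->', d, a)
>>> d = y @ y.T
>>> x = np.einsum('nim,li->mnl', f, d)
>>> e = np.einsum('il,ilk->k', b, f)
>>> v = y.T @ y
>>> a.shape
(29, 7)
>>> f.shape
(3, 7, 3)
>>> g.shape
(3, 3, 7)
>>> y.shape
(7, 37)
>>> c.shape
(7, 7)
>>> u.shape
(7, 3)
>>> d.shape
(7, 7)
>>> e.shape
(3,)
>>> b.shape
(3, 7)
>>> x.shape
(3, 3, 7)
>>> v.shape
(37, 37)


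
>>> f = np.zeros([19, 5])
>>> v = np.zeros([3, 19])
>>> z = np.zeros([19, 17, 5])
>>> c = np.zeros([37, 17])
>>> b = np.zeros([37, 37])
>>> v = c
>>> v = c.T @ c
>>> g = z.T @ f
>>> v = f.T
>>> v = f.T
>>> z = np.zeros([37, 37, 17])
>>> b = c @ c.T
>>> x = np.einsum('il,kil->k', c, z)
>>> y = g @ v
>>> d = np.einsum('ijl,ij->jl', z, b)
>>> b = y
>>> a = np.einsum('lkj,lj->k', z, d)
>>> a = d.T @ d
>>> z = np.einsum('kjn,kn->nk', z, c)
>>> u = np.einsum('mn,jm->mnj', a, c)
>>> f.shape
(19, 5)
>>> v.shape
(5, 19)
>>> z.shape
(17, 37)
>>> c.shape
(37, 17)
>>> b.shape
(5, 17, 19)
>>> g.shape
(5, 17, 5)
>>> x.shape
(37,)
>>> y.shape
(5, 17, 19)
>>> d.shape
(37, 17)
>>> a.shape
(17, 17)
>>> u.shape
(17, 17, 37)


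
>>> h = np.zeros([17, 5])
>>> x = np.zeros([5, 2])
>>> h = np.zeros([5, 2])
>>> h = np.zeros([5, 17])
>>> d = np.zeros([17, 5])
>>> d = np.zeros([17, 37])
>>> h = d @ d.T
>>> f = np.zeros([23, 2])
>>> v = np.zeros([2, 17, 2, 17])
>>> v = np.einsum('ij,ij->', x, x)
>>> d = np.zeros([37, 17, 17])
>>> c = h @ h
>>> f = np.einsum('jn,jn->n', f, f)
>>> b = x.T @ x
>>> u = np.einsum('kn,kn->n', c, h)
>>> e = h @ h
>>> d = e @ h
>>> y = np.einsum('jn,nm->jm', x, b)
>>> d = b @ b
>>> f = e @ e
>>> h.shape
(17, 17)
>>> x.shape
(5, 2)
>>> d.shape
(2, 2)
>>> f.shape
(17, 17)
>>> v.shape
()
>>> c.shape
(17, 17)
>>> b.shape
(2, 2)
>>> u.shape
(17,)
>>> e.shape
(17, 17)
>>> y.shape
(5, 2)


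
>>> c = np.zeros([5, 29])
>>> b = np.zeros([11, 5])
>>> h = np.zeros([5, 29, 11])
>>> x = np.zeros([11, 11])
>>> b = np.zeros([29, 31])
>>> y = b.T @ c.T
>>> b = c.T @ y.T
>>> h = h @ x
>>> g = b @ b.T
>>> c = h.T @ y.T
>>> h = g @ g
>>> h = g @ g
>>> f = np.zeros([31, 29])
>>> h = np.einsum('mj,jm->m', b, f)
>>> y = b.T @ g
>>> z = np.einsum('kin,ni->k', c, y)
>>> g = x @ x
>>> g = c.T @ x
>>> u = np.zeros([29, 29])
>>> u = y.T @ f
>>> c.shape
(11, 29, 31)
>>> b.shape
(29, 31)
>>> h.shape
(29,)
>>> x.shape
(11, 11)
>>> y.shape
(31, 29)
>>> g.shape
(31, 29, 11)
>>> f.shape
(31, 29)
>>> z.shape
(11,)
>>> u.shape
(29, 29)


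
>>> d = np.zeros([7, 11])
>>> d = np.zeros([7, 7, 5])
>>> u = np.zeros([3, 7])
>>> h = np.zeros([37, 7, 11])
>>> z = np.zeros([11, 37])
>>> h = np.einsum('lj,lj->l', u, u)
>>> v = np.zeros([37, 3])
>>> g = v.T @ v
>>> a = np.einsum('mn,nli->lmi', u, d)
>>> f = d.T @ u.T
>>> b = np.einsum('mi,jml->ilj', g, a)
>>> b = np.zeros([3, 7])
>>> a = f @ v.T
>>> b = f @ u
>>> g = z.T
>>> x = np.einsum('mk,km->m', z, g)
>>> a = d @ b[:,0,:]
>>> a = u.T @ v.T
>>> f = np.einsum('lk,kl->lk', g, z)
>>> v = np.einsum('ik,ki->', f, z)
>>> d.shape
(7, 7, 5)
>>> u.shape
(3, 7)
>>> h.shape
(3,)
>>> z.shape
(11, 37)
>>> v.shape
()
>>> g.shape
(37, 11)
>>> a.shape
(7, 37)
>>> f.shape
(37, 11)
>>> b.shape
(5, 7, 7)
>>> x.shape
(11,)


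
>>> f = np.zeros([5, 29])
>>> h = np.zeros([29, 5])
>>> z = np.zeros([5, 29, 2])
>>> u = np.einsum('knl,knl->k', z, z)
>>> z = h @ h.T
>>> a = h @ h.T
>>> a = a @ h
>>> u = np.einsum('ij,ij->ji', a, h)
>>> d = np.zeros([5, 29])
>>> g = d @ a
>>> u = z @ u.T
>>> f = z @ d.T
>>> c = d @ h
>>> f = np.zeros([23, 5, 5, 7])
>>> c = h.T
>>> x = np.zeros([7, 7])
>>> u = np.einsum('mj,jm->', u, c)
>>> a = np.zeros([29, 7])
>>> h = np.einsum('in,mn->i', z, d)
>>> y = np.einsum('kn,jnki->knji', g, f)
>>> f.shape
(23, 5, 5, 7)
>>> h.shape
(29,)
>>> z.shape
(29, 29)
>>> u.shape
()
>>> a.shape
(29, 7)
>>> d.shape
(5, 29)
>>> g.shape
(5, 5)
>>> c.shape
(5, 29)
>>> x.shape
(7, 7)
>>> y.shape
(5, 5, 23, 7)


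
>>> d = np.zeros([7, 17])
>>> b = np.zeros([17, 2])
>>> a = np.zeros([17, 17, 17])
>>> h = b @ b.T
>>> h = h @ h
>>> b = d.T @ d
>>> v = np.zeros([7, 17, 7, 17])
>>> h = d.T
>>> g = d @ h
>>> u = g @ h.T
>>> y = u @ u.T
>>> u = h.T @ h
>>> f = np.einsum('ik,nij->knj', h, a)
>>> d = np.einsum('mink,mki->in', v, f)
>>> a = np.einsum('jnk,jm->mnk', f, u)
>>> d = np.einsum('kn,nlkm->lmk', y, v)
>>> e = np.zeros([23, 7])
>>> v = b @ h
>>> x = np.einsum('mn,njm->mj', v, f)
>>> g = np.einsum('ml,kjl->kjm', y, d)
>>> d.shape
(17, 17, 7)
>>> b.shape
(17, 17)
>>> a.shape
(7, 17, 17)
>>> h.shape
(17, 7)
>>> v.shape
(17, 7)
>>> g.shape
(17, 17, 7)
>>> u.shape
(7, 7)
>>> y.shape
(7, 7)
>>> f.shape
(7, 17, 17)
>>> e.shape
(23, 7)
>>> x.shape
(17, 17)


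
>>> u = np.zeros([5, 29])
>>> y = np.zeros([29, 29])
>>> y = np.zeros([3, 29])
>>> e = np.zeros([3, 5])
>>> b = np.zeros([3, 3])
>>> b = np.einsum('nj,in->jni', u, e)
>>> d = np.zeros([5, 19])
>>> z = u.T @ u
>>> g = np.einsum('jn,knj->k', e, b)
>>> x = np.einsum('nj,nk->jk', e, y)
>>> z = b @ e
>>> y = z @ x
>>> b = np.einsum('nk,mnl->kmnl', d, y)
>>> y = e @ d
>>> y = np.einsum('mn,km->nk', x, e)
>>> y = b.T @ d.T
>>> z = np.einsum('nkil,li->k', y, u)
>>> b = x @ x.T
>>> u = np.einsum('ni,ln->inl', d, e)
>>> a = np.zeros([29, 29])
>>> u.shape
(19, 5, 3)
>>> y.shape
(29, 5, 29, 5)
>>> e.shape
(3, 5)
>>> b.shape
(5, 5)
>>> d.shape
(5, 19)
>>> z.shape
(5,)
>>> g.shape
(29,)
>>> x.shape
(5, 29)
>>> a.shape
(29, 29)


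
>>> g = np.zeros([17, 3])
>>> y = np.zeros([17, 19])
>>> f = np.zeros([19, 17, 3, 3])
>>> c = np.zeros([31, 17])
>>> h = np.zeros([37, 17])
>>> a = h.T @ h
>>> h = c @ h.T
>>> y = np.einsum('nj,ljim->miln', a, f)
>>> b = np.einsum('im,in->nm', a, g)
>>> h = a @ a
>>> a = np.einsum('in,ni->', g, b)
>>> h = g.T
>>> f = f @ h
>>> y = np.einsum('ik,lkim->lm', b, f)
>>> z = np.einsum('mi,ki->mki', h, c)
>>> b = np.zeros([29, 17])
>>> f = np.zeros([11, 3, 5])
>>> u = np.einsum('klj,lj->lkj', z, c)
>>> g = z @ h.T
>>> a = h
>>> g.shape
(3, 31, 3)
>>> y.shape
(19, 17)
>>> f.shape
(11, 3, 5)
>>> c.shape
(31, 17)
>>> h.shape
(3, 17)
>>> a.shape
(3, 17)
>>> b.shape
(29, 17)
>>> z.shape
(3, 31, 17)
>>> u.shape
(31, 3, 17)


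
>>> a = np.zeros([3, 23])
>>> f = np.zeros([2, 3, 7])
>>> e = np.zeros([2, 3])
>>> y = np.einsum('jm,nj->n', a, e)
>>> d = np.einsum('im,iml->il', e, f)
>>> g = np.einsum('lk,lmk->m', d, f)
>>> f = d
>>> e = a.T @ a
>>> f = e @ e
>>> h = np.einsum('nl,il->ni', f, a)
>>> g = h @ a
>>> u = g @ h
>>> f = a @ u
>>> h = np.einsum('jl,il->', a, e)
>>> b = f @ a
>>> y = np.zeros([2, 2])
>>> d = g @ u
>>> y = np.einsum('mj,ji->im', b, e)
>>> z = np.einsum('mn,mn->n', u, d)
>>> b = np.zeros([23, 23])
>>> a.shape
(3, 23)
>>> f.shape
(3, 3)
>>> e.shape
(23, 23)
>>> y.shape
(23, 3)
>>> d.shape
(23, 3)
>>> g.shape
(23, 23)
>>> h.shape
()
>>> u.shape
(23, 3)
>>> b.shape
(23, 23)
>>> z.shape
(3,)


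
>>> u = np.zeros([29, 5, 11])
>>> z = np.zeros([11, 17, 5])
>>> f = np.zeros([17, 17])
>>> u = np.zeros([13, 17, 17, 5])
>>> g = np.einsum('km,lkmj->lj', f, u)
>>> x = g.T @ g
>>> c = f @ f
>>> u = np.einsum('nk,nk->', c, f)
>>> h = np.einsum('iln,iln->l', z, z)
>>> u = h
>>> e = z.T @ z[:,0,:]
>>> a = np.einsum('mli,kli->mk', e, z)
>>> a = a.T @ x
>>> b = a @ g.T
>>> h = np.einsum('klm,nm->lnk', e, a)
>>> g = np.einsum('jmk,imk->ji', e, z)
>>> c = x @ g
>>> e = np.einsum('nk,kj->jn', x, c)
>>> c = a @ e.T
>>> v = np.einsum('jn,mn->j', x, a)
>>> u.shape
(17,)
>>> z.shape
(11, 17, 5)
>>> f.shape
(17, 17)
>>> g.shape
(5, 11)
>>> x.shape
(5, 5)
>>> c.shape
(11, 11)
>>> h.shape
(17, 11, 5)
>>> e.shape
(11, 5)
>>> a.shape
(11, 5)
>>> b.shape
(11, 13)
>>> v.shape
(5,)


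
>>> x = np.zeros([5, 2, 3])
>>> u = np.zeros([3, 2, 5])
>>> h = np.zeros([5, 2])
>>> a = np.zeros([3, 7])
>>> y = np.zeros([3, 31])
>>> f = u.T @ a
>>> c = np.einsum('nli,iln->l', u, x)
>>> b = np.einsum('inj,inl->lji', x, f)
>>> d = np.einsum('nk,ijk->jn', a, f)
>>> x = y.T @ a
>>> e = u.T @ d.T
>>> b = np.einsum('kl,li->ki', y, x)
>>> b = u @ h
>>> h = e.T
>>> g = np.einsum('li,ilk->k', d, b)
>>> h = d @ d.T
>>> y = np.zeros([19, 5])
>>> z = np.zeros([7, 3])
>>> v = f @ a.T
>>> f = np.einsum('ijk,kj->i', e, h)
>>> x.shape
(31, 7)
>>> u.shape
(3, 2, 5)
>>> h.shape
(2, 2)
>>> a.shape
(3, 7)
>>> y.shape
(19, 5)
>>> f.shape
(5,)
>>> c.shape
(2,)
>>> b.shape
(3, 2, 2)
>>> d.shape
(2, 3)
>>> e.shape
(5, 2, 2)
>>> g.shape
(2,)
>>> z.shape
(7, 3)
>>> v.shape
(5, 2, 3)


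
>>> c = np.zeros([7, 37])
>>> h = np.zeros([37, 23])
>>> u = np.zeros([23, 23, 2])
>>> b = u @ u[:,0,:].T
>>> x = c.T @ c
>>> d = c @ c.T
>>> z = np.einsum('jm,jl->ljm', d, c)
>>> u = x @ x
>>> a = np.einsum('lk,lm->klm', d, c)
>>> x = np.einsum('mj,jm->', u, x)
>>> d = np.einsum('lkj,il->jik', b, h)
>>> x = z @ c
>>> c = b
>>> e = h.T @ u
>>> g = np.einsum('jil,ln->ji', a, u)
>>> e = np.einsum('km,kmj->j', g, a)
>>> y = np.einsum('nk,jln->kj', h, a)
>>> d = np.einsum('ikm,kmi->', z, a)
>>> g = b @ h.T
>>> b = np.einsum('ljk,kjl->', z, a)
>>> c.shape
(23, 23, 23)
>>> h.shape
(37, 23)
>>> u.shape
(37, 37)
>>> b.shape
()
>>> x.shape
(37, 7, 37)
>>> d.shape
()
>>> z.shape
(37, 7, 7)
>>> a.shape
(7, 7, 37)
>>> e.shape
(37,)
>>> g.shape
(23, 23, 37)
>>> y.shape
(23, 7)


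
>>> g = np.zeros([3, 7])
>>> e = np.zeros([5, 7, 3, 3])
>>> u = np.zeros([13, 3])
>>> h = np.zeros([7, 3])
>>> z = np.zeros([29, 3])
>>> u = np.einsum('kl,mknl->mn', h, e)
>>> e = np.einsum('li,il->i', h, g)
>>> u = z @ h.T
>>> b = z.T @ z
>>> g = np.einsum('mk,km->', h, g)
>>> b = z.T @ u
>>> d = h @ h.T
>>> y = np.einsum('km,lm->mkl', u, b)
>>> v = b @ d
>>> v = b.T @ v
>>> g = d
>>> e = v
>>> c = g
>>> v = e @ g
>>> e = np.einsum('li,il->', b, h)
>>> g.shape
(7, 7)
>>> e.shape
()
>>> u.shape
(29, 7)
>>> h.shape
(7, 3)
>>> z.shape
(29, 3)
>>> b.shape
(3, 7)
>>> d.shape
(7, 7)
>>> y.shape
(7, 29, 3)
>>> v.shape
(7, 7)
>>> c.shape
(7, 7)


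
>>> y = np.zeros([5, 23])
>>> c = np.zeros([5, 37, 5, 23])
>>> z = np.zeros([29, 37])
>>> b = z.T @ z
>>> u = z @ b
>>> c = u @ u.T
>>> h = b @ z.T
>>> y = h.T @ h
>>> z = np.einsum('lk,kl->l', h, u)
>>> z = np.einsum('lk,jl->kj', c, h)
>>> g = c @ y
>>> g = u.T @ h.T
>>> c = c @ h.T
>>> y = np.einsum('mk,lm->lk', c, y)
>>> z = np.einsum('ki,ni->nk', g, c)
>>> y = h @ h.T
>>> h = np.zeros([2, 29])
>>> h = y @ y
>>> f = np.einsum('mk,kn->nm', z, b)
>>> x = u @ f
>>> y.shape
(37, 37)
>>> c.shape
(29, 37)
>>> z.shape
(29, 37)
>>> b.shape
(37, 37)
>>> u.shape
(29, 37)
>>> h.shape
(37, 37)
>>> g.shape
(37, 37)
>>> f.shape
(37, 29)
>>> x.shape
(29, 29)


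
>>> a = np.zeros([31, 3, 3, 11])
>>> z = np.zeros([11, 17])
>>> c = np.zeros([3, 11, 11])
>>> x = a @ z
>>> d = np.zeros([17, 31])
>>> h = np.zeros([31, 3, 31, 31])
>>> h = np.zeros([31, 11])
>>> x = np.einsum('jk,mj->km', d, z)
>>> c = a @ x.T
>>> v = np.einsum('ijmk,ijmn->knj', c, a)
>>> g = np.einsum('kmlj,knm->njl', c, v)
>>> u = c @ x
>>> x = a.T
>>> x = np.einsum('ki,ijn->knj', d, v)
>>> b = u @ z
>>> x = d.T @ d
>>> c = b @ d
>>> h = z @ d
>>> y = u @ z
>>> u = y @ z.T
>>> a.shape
(31, 3, 3, 11)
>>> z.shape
(11, 17)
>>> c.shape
(31, 3, 3, 31)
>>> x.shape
(31, 31)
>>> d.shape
(17, 31)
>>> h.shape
(11, 31)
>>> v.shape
(31, 11, 3)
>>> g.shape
(11, 31, 3)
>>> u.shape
(31, 3, 3, 11)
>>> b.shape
(31, 3, 3, 17)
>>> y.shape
(31, 3, 3, 17)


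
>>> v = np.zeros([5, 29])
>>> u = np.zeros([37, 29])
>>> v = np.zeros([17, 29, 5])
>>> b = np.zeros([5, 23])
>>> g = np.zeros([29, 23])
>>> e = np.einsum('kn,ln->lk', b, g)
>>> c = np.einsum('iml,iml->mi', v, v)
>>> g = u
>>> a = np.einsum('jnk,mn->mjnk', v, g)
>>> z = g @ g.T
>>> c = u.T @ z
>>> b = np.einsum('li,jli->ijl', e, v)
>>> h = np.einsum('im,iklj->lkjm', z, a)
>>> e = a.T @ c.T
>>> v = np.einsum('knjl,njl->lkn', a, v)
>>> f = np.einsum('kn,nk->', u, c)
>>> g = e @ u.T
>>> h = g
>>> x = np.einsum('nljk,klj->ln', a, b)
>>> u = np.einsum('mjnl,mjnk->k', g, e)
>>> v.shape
(5, 37, 17)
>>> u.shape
(29,)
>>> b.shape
(5, 17, 29)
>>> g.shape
(5, 29, 17, 37)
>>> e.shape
(5, 29, 17, 29)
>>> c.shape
(29, 37)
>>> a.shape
(37, 17, 29, 5)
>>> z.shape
(37, 37)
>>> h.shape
(5, 29, 17, 37)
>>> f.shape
()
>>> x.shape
(17, 37)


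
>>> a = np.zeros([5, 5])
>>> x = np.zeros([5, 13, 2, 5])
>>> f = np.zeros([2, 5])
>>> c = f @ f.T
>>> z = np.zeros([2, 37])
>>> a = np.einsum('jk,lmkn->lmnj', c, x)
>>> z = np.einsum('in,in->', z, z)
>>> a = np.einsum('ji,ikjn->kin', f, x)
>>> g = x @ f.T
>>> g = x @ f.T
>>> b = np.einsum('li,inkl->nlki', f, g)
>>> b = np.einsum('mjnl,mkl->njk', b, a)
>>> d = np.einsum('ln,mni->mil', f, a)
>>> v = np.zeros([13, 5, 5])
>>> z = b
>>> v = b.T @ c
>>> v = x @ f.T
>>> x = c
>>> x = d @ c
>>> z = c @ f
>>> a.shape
(13, 5, 5)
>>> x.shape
(13, 5, 2)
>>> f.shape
(2, 5)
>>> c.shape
(2, 2)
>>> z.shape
(2, 5)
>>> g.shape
(5, 13, 2, 2)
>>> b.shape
(2, 2, 5)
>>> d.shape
(13, 5, 2)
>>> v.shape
(5, 13, 2, 2)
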